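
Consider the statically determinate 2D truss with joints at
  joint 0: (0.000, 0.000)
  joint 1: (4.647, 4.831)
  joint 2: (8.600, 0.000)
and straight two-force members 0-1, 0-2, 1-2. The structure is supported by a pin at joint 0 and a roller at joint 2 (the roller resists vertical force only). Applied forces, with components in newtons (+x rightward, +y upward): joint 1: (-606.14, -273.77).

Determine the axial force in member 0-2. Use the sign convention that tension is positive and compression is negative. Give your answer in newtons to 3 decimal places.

-157.567

N=3 nodes, M=3 members, R=3 reactions → 2N=6, M+R=6
member 0 (0-1): L=6.7032, (cx,cy)=(0.6932,0.7207)
member 1 (0-2): L=8.6000, (cx,cy)=(1.0000,0.0000)
member 2 (1-2): L=6.2422, (cx,cy)=(0.6333,-0.7739)
solve A·x = −loads:
  F[0-1] = -647.0590 N (compression)
  F[0-2] = -157.5671 N (compression)
  F[1-2] = +248.8140 N (tension)
  Rx@0 = +606.1400 N
  Ry@0 = +466.3343 N
  Ry@2 = -192.5643 N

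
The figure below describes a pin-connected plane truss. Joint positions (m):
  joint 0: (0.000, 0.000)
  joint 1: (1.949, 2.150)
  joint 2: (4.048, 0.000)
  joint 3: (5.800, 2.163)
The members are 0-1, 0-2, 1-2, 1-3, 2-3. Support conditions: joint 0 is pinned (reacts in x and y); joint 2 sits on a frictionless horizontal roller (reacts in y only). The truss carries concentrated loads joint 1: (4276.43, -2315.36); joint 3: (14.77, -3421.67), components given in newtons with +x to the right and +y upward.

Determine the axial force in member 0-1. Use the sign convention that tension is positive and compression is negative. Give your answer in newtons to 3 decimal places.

3454.707

N=4 nodes, M=5 members, R=3 reactions → 2N=8, M+R=8
member 0 (0-1): L=2.9019, (cx,cy)=(0.6716,0.7409)
member 1 (0-2): L=4.0480, (cx,cy)=(1.0000,0.0000)
member 2 (1-2): L=3.0047, (cx,cy)=(0.6986,-0.7155)
member 3 (1-3): L=3.8510, (cx,cy)=(1.0000,0.0034)
member 4 (2-3): L=2.7835, (cx,cy)=(0.6294,0.7771)
solve A·x = −loads:
  F[0-1] = +3454.7070 N (tension)
  F[0-2] = +1970.9295 N (tension)
  F[1-2] = -6799.7190 N (compression)
  F[1-3] = +2793.9306 N (tension)
  F[2-3] = -4415.4392 N (compression)
  Rx@0 = -4291.2000 N
  Ry@0 = -2559.5596 N
  Ry@2 = +8296.5896 N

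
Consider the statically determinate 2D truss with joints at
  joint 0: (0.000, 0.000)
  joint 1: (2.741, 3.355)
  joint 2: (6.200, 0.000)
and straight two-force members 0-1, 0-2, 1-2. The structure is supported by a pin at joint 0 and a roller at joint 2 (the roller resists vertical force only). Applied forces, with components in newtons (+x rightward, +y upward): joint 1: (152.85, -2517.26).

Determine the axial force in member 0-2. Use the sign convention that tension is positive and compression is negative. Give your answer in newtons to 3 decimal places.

1232.645

N=3 nodes, M=3 members, R=3 reactions → 2N=6, M+R=6
member 0 (0-1): L=4.3323, (cx,cy)=(0.6327,0.7744)
member 1 (0-2): L=6.2000, (cx,cy)=(1.0000,0.0000)
member 2 (1-2): L=4.8188, (cx,cy)=(0.7178,-0.6962)
solve A·x = −loads:
  F[0-1] = -1706.6884 N (compression)
  F[0-2] = +1232.6454 N (tension)
  F[1-2] = -1717.2175 N (compression)
  Rx@0 = -152.8500 N
  Ry@0 = +1321.6759 N
  Ry@2 = +1195.5841 N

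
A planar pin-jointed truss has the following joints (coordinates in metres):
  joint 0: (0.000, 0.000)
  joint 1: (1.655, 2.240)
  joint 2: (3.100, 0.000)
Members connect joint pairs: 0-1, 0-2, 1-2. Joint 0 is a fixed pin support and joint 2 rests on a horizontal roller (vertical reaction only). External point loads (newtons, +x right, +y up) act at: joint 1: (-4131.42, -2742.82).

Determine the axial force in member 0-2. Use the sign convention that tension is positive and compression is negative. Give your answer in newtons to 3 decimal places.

-981.163

N=3 nodes, M=3 members, R=3 reactions → 2N=6, M+R=6
member 0 (0-1): L=2.7851, (cx,cy)=(0.5942,0.8043)
member 1 (0-2): L=3.1000, (cx,cy)=(1.0000,0.0000)
member 2 (1-2): L=2.6656, (cx,cy)=(0.5421,-0.8403)
solve A·x = −loads:
  F[0-1] = -5301.3247 N (compression)
  F[0-2] = -981.1628 N (compression)
  F[1-2] = +1809.9826 N (tension)
  Rx@0 = +4131.4200 N
  Ry@0 = +4263.7922 N
  Ry@2 = -1520.9722 N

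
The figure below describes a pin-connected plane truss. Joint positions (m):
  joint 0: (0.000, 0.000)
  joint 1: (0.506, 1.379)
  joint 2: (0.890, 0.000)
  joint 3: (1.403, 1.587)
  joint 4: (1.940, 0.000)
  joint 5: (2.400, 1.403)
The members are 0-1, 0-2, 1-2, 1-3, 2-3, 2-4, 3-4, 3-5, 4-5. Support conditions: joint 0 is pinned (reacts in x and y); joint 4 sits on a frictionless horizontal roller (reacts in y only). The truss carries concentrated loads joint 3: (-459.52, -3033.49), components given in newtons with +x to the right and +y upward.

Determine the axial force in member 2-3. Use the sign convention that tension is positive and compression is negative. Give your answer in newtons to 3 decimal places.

-1097.927

N=6 nodes, M=9 members, R=3 reactions → 2N=12, M+R=12
member 0 (0-1): L=1.4689, (cx,cy)=(0.3445,0.9388)
member 1 (0-2): L=0.8900, (cx,cy)=(1.0000,0.0000)
member 2 (1-2): L=1.4315, (cx,cy)=(0.2683,-0.9633)
member 3 (1-3): L=0.9208, (cx,cy)=(0.9742,0.2259)
member 4 (2-3): L=1.6679, (cx,cy)=(0.3076,0.9515)
member 5 (2-4): L=1.0500, (cx,cy)=(1.0000,0.0000)
member 6 (3-4): L=1.6754, (cx,cy)=(0.3205,-0.9472)
member 7 (3-5): L=1.0138, (cx,cy)=(0.9834,-0.1815)
member 8 (4-5): L=1.4765, (cx,cy)=(0.3116,0.9502)
solve A·x = −loads:
  F[0-1] = -1294.8387 N (compression)
  F[0-2] = -13.4809 N (compression)
  F[1-2] = +1084.4497 N (tension)
  F[1-3] = -756.5032 N (compression)
  F[2-3] = -1097.9274 N (compression)
  F[2-4] = +615.1310 N (tension)
  F[3-4] = -1919.1537 N (compression)
  F[3-5] = -0.0000 N (compression)
  F[4-5] = +0.0000 N (tension)
  Rx@0 = +459.5200 N
  Ry@0 = +1215.5889 N
  Ry@4 = +1817.9011 N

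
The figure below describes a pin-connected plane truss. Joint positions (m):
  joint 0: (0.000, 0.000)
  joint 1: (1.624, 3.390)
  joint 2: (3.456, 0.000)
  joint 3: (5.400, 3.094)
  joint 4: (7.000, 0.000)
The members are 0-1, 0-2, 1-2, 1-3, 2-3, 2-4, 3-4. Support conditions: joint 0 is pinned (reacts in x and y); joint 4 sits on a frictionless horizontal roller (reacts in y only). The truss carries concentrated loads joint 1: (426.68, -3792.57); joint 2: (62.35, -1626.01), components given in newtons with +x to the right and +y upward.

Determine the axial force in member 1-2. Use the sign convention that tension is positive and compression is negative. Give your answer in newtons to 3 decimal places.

-115.495

N=5 nodes, M=7 members, R=3 reactions → 2N=10, M+R=10
member 0 (0-1): L=3.7589, (cx,cy)=(0.4320,0.9019)
member 1 (0-2): L=3.4560, (cx,cy)=(1.0000,0.0000)
member 2 (1-2): L=3.8534, (cx,cy)=(0.4754,-0.8798)
member 3 (1-3): L=3.7876, (cx,cy)=(0.9969,-0.0782)
member 4 (2-3): L=3.6540, (cx,cy)=(0.5320,0.8467)
member 5 (2-4): L=3.5440, (cx,cy)=(1.0000,0.0000)
member 6 (3-4): L=3.4832, (cx,cy)=(0.4593,-0.8883)
solve A·x = −loads:
  F[0-1] = -3913.3616 N (compression)
  F[0-2] = +2179.7550 N (tension)
  F[1-2] = -115.4948 N (compression)
  F[1-3] = -2068.8226 N (compression)
  F[2-3] = +2040.3274 N (tension)
  F[2-4] = +977.0113 N (tension)
  F[3-4] = -2126.9671 N (compression)
  Rx@0 = -489.0300 N
  Ry@0 = +3529.2844 N
  Ry@4 = +1889.2956 N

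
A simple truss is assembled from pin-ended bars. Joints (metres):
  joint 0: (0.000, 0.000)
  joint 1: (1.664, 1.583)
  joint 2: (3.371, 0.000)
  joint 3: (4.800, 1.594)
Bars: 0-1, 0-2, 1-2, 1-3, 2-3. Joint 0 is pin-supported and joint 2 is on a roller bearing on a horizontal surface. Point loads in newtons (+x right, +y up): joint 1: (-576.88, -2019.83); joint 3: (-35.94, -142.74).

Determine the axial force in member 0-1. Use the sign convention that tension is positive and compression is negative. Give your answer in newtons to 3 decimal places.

-1813.822

N=4 nodes, M=5 members, R=3 reactions → 2N=8, M+R=8
member 0 (0-1): L=2.2967, (cx,cy)=(0.7245,0.6893)
member 1 (0-2): L=3.3710, (cx,cy)=(1.0000,0.0000)
member 2 (1-2): L=2.3280, (cx,cy)=(0.7332,-0.6800)
member 3 (1-3): L=3.1360, (cx,cy)=(1.0000,0.0035)
member 4 (2-3): L=2.1408, (cx,cy)=(0.6675,0.7446)
solve A·x = −loads:
  F[0-1] = -1813.8223 N (compression)
  F[0-2] = +701.3322 N (tension)
  F[1-2] = -1131.4037 N (compression)
  F[1-3] = +92.3154 N (tension)
  F[2-3] = -192.1368 N (compression)
  Rx@0 = +612.8200 N
  Ry@0 = +1250.1821 N
  Ry@2 = +912.3879 N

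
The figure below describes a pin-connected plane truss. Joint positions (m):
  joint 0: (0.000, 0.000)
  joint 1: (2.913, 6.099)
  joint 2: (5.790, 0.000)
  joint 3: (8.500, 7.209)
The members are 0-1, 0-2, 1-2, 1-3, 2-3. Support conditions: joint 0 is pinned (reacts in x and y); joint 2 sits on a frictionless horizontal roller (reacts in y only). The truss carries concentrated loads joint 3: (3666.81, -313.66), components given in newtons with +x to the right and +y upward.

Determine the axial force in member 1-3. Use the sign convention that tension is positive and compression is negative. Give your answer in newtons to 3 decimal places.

4170.144

N=4 nodes, M=5 members, R=3 reactions → 2N=8, M+R=8
member 0 (0-1): L=6.7589, (cx,cy)=(0.4310,0.9024)
member 1 (0-2): L=5.7900, (cx,cy)=(1.0000,0.0000)
member 2 (1-2): L=6.7435, (cx,cy)=(0.4266,-0.9044)
member 3 (1-3): L=5.6962, (cx,cy)=(0.9808,0.1949)
member 4 (2-3): L=7.7015, (cx,cy)=(0.3519,0.9360)
solve A·x = −loads:
  F[0-1] = +5222.1668 N (tension)
  F[0-2] = +1416.1383 N (tension)
  F[1-2] = -4311.7431 N (compression)
  F[1-3] = +4170.1439 N (tension)
  F[2-3] = -1203.2343 N (compression)
  Rx@0 = -3666.8100 N
  Ry@0 = -4712.2715 N
  Ry@2 = +5025.9315 N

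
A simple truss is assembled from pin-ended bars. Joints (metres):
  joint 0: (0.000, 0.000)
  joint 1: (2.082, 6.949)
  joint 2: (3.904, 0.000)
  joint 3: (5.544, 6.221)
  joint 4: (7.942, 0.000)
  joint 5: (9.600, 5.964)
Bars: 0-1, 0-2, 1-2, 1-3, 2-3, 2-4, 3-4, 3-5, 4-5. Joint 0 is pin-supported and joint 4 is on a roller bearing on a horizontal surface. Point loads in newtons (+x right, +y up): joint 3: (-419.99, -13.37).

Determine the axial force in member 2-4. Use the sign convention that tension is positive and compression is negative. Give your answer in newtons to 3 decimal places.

N=6 nodes, M=9 members, R=3 reactions → 2N=12, M+R=12
member 0 (0-1): L=7.2542, (cx,cy)=(0.2870,0.9579)
member 1 (0-2): L=3.9040, (cx,cy)=(1.0000,0.0000)
member 2 (1-2): L=7.1839, (cx,cy)=(0.2536,-0.9673)
member 3 (1-3): L=3.5377, (cx,cy)=(0.9786,-0.2058)
member 4 (2-3): L=6.4335, (cx,cy)=(0.2549,0.9670)
member 5 (2-4): L=4.0380, (cx,cy)=(1.0000,0.0000)
member 6 (3-4): L=6.6672, (cx,cy)=(0.3597,-0.9331)
member 7 (3-5): L=4.0641, (cx,cy)=(0.9980,-0.0632)
member 8 (4-5): L=6.1902, (cx,cy)=(0.2678,0.9635)
solve A·x = −loads:
  F[0-1] = -347.6425 N (compression)
  F[0-2] = -320.2144 N (compression)
  F[1-2] = +387.3187 N (tension)
  F[1-3] = -202.3391 N (compression)
  F[2-3] = -387.4547 N (compression)
  F[2-4] = -123.2138 N (compression)
  F[3-4] = +342.5722 N (tension)
  F[3-5] = -0.0000 N (compression)
  F[4-5] = +0.0000 N (tension)
  Rx@0 = +419.9900 N
  Ry@0 = +333.0168 N
  Ry@4 = -319.6468 N

-123.214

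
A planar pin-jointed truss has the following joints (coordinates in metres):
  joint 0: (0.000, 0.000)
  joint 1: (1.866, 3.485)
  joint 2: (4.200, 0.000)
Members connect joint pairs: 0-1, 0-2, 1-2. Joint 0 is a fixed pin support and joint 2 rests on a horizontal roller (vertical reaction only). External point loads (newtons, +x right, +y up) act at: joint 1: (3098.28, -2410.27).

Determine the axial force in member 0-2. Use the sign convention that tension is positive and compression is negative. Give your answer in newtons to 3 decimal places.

N=3 nodes, M=3 members, R=3 reactions → 2N=6, M+R=6
member 0 (0-1): L=3.9531, (cx,cy)=(0.4720,0.8816)
member 1 (0-2): L=4.2000, (cx,cy)=(1.0000,0.0000)
member 2 (1-2): L=4.1944, (cx,cy)=(0.5565,-0.8309)
solve A·x = −loads:
  F[0-1] = +1396.8229 N (tension)
  F[0-2] = +2438.9351 N (tension)
  F[1-2] = -4382.9512 N (compression)
  Rx@0 = -3098.2800 N
  Ry@0 = -1231.4132 N
  Ry@2 = +3641.6832 N

2438.935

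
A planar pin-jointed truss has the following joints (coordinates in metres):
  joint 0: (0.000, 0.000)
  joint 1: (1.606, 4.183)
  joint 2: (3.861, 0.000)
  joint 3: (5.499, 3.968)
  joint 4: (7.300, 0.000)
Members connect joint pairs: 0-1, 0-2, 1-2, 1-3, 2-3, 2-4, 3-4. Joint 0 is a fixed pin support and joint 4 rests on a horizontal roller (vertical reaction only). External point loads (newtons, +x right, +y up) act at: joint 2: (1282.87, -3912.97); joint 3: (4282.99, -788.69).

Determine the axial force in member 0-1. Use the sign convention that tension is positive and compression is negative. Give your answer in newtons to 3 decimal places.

310.752

N=5 nodes, M=7 members, R=3 reactions → 2N=10, M+R=10
member 0 (0-1): L=4.4807, (cx,cy)=(0.3584,0.9336)
member 1 (0-2): L=3.8610, (cx,cy)=(1.0000,0.0000)
member 2 (1-2): L=4.7521, (cx,cy)=(0.4745,-0.8802)
member 3 (1-3): L=3.8989, (cx,cy)=(0.9985,-0.0551)
member 4 (2-3): L=4.2928, (cx,cy)=(0.3816,0.9243)
member 5 (2-4): L=3.4390, (cx,cy)=(1.0000,0.0000)
member 6 (3-4): L=4.3576, (cx,cy)=(0.4133,-0.9106)
solve A·x = −loads:
  F[0-1] = +310.7524 N (tension)
  F[0-2] = +5454.4784 N (tension)
  F[1-2] = -346.8909 N (compression)
  F[1-3] = +276.4111 N (tension)
  F[2-3] = +4563.5995 N (tension)
  F[2-4] = +2265.6677 N (tension)
  F[3-4] = -5481.8767 N (compression)
  Rx@0 = -5565.8600 N
  Ry@0 = -290.1055 N
  Ry@4 = +4991.7655 N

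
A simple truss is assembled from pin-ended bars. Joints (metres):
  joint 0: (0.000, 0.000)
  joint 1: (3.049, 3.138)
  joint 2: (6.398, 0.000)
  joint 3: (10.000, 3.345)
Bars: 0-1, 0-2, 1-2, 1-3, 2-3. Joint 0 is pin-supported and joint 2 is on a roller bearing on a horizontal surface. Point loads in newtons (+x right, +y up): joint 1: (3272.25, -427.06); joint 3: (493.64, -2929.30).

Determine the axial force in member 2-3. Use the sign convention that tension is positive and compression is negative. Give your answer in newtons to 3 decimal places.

N=4 nodes, M=5 members, R=3 reactions → 2N=8, M+R=8
member 0 (0-1): L=4.3753, (cx,cy)=(0.6969,0.7172)
member 1 (0-2): L=6.3980, (cx,cy)=(1.0000,0.0000)
member 2 (1-2): L=4.5894, (cx,cy)=(0.7297,-0.6837)
member 3 (1-3): L=6.9541, (cx,cy)=(0.9996,0.0298)
member 4 (2-3): L=4.9156, (cx,cy)=(0.7328,0.6805)
solve A·x = −loads:
  F[0-1] = +4585.3475 N (tension)
  F[0-2] = +570.5312 N (tension)
  F[1-2] = -5270.1703 N (compression)
  F[1-3] = +3770.5316 N (tension)
  F[2-3] = -4469.6772 N (compression)
  Rx@0 = -3765.8900 N
  Ry@0 = -3288.6310 N
  Ry@2 = +6644.9910 N

-4469.677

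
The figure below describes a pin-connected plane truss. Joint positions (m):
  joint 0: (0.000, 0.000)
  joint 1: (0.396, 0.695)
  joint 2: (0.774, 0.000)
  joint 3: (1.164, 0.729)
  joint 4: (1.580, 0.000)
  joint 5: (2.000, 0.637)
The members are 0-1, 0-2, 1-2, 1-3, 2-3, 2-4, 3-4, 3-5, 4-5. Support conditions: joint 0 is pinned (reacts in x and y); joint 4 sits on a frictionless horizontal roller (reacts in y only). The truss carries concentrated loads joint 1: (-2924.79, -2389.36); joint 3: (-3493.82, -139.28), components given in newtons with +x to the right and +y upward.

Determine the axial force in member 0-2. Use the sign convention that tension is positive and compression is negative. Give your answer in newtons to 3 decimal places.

-3725.959

N=6 nodes, M=9 members, R=3 reactions → 2N=12, M+R=12
member 0 (0-1): L=0.7999, (cx,cy)=(0.4951,0.8689)
member 1 (0-2): L=0.7740, (cx,cy)=(1.0000,0.0000)
member 2 (1-2): L=0.7911, (cx,cy)=(0.4778,-0.8785)
member 3 (1-3): L=0.7688, (cx,cy)=(0.9990,0.0442)
member 4 (2-3): L=0.8268, (cx,cy)=(0.4717,0.8817)
member 5 (2-4): L=0.8060, (cx,cy)=(1.0000,0.0000)
member 6 (3-4): L=0.8393, (cx,cy)=(0.4956,-0.8685)
member 7 (3-5): L=0.8410, (cx,cy)=(0.9940,-0.1094)
member 8 (4-5): L=0.7630, (cx,cy)=(0.5505,0.8349)
solve A·x = −loads:
  F[0-1] = -5439.0230 N (compression)
  F[0-2] = -3725.9591 N (compression)
  F[1-2] = +2608.4767 N (tension)
  F[1-3] = -1015.1559 N (compression)
  F[2-3] = -2598.7884 N (compression)
  F[2-4] = -1253.7626 N (compression)
  F[3-4] = +2529.6564 N (tension)
  F[3-5] = -0.0000 N (tension)
  F[4-5] = +0.0000 N (tension)
  Rx@0 = +6418.6100 N
  Ry@0 = +4725.7383 N
  Ry@4 = -2197.0983 N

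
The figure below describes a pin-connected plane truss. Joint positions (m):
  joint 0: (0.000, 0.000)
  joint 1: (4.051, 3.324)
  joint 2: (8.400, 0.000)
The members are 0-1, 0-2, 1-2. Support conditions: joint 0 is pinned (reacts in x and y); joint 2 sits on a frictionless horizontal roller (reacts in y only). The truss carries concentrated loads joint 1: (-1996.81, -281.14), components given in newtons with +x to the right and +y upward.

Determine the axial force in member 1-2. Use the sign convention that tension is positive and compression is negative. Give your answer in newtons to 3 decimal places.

N=3 nodes, M=3 members, R=3 reactions → 2N=6, M+R=6
member 0 (0-1): L=5.2402, (cx,cy)=(0.7731,0.6343)
member 1 (0-2): L=8.4000, (cx,cy)=(1.0000,0.0000)
member 2 (1-2): L=5.4738, (cx,cy)=(0.7945,-0.6073)
solve A·x = −loads:
  F[0-1] = -1475.1401 N (compression)
  F[0-2] = -856.4326 N (compression)
  F[1-2] = +1077.9406 N (tension)
  Rx@0 = +1996.8100 N
  Ry@0 = +935.7231 N
  Ry@2 = -654.5831 N

1077.941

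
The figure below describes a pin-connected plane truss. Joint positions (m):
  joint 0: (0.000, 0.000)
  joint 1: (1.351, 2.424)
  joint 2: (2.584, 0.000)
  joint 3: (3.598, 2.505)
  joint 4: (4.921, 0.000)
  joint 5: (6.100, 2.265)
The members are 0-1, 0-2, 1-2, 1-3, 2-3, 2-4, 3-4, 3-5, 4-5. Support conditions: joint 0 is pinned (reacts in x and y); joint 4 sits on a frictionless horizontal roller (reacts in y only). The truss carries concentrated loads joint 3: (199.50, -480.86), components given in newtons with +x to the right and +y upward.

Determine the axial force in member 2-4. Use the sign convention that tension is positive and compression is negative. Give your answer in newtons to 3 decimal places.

N=6 nodes, M=9 members, R=3 reactions → 2N=12, M+R=12
member 0 (0-1): L=2.7751, (cx,cy)=(0.4868,0.8735)
member 1 (0-2): L=2.5840, (cx,cy)=(1.0000,0.0000)
member 2 (1-2): L=2.7196, (cx,cy)=(0.4534,-0.8913)
member 3 (1-3): L=2.2485, (cx,cy)=(0.9994,0.0360)
member 4 (2-3): L=2.7024, (cx,cy)=(0.3752,0.9269)
member 5 (2-4): L=2.3370, (cx,cy)=(1.0000,0.0000)
member 6 (3-4): L=2.8329, (cx,cy)=(0.4670,-0.8843)
member 7 (3-5): L=2.5135, (cx,cy)=(0.9954,-0.0955)
member 8 (4-5): L=2.5535, (cx,cy)=(0.4617,0.8870)
solve A·x = −loads:
  F[0-1] = -31.7393 N (compression)
  F[0-2] = +214.9518 N (tension)
  F[1-2] = +29.9309 N (tension)
  F[1-3] = -29.0408 N (compression)
  F[2-3] = -28.7807 N (compression)
  F[2-4] = +239.3209 N (tension)
  F[3-4] = -512.4516 N (compression)
  F[3-5] = -0.0000 N (compression)
  F[4-5] = +0.0000 N (tension)
  Rx@0 = -199.5000 N
  Ry@0 = +27.7241 N
  Ry@4 = +453.1359 N

239.321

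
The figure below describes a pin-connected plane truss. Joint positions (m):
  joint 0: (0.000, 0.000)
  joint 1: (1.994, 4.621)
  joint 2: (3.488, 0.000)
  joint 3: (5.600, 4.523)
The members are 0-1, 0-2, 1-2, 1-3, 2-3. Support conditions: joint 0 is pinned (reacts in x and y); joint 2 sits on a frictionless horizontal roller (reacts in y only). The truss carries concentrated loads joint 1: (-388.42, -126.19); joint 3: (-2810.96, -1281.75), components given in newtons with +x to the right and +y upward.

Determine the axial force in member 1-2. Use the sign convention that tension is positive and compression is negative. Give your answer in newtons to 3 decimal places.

N=4 nodes, M=5 members, R=3 reactions → 2N=8, M+R=8
member 0 (0-1): L=5.0329, (cx,cy)=(0.3962,0.9182)
member 1 (0-2): L=3.4880, (cx,cy)=(1.0000,0.0000)
member 2 (1-2): L=4.8565, (cx,cy)=(0.3076,-0.9515)
member 3 (1-3): L=3.6073, (cx,cy)=(0.9996,-0.0272)
member 4 (2-3): L=4.9918, (cx,cy)=(0.4231,0.9061)
solve A·x = −loads:
  F[0-1] = -3743.9808 N (compression)
  F[0-2] = -1716.0289 N (compression)
  F[1-2] = +3542.5709 N (tension)
  F[1-3] = -2185.5331 N (compression)
  F[2-3] = -1480.1292 N (compression)
  Rx@0 = +3199.3800 N
  Ry@0 = +3437.5954 N
  Ry@2 = -2029.6554 N

3542.571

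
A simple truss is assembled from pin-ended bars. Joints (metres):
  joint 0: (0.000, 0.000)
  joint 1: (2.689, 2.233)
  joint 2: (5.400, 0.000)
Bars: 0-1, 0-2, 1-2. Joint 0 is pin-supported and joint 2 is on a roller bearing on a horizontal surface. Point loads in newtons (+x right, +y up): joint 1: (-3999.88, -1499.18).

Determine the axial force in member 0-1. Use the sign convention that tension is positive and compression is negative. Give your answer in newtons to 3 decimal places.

N=3 nodes, M=3 members, R=3 reactions → 2N=6, M+R=6
member 0 (0-1): L=3.4953, (cx,cy)=(0.7693,0.6389)
member 1 (0-2): L=5.4000, (cx,cy)=(1.0000,0.0000)
member 2 (1-2): L=3.5122, (cx,cy)=(0.7719,-0.6358)
solve A·x = −loads:
  F[0-1] = -3767.1246 N (compression)
  F[0-2] = -1101.7469 N (compression)
  F[1-2] = +1427.3687 N (tension)
  Rx@0 = +3999.8800 N
  Ry@0 = +2406.6683 N
  Ry@2 = -907.4883 N

-3767.125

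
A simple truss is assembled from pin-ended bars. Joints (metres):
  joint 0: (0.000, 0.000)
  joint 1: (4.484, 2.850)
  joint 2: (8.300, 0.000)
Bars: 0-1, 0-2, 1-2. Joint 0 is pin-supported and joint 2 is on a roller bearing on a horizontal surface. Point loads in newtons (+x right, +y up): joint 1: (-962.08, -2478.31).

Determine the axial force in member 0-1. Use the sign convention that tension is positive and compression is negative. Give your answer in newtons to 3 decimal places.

N=3 nodes, M=3 members, R=3 reactions → 2N=6, M+R=6
member 0 (0-1): L=5.3131, (cx,cy)=(0.8440,0.5364)
member 1 (0-2): L=8.3000, (cx,cy)=(1.0000,0.0000)
member 2 (1-2): L=4.7628, (cx,cy)=(0.8012,-0.5984)
solve A·x = −loads:
  F[0-1] = -2740.0142 N (compression)
  F[0-2] = +1350.3710 N (tension)
  F[1-2] = -1685.4193 N (compression)
  Rx@0 = +962.0800 N
  Ry@0 = +1469.7782 N
  Ry@2 = +1008.5318 N

-2740.014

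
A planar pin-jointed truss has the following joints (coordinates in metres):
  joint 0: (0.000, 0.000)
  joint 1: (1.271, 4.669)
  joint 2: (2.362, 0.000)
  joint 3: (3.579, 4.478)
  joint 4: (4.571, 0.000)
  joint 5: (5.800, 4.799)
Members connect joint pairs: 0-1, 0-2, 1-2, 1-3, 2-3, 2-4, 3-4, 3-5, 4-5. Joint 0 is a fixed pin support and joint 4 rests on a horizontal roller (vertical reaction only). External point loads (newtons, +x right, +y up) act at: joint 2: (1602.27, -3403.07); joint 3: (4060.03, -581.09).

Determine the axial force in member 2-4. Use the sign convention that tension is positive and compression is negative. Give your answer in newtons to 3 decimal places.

N=6 nodes, M=9 members, R=3 reactions → 2N=12, M+R=12
member 0 (0-1): L=4.8389, (cx,cy)=(0.2627,0.9649)
member 1 (0-2): L=2.3620, (cx,cy)=(1.0000,0.0000)
member 2 (1-2): L=4.7948, (cx,cy)=(0.2275,-0.9738)
member 3 (1-3): L=2.3159, (cx,cy)=(0.9966,-0.0825)
member 4 (2-3): L=4.6404, (cx,cy)=(0.2623,0.9650)
member 5 (2-4): L=2.2090, (cx,cy)=(1.0000,0.0000)
member 6 (3-4): L=4.5866, (cx,cy)=(0.2163,-0.9763)
member 7 (3-5): L=2.2441, (cx,cy)=(0.9897,0.1430)
member 8 (4-5): L=4.9539, (cx,cy)=(0.2481,0.9687)
solve A·x = −loads:
  F[0-1] = +2287.0395 N (tension)
  F[0-2] = +5061.5800 N (tension)
  F[1-2] = -2362.9258 N (compression)
  F[1-3] = +1142.2704 N (tension)
  F[2-3] = +5910.9122 N (tension)
  F[2-4] = +1371.4536 N (tension)
  F[3-4] = -6340.9843 N (compression)
  F[3-5] = +0.0000 N (tension)
  F[4-5] = -0.0000 N (compression)
  Rx@0 = -5662.3000 N
  Ry@0 = -2206.7363 N
  Ry@4 = +6190.8963 N

1371.454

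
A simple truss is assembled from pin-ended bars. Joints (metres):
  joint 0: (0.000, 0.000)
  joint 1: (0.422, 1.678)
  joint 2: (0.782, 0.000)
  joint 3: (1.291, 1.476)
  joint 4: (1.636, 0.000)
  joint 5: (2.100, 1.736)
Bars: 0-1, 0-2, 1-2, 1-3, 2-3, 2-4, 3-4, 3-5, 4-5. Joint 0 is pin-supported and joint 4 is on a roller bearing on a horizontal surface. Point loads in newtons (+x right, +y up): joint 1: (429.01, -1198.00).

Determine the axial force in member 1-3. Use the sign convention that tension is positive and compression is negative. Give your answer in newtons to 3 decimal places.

N=6 nodes, M=9 members, R=3 reactions → 2N=12, M+R=12
member 0 (0-1): L=1.7303, (cx,cy)=(0.2439,0.9698)
member 1 (0-2): L=0.7820, (cx,cy)=(1.0000,0.0000)
member 2 (1-2): L=1.7162, (cx,cy)=(0.2098,-0.9778)
member 3 (1-3): L=0.8922, (cx,cy)=(0.9740,-0.2264)
member 4 (2-3): L=1.5613, (cx,cy)=(0.3260,0.9454)
member 5 (2-4): L=0.8540, (cx,cy)=(1.0000,0.0000)
member 6 (3-4): L=1.5158, (cx,cy)=(0.2276,-0.9738)
member 7 (3-5): L=0.8498, (cx,cy)=(0.9520,0.3060)
member 8 (4-5): L=1.7969, (cx,cy)=(0.2582,0.9661)
solve A·x = −loads:
  F[0-1] = -462.9367 N (compression)
  F[0-2] = +541.9181 N (tension)
  F[1-2] = -670.6999 N (compression)
  F[1-3] = -411.9240 N (compression)
  F[2-3] = +693.6758 N (tension)
  F[2-4] = +175.0813 N (tension)
  F[3-4] = -769.2329 N (compression)
  F[3-5] = -0.0000 N (compression)
  F[4-5] = +0.0000 N (tension)
  Rx@0 = -429.0100 N
  Ry@0 = +448.9567 N
  Ry@4 = +749.0433 N

-411.924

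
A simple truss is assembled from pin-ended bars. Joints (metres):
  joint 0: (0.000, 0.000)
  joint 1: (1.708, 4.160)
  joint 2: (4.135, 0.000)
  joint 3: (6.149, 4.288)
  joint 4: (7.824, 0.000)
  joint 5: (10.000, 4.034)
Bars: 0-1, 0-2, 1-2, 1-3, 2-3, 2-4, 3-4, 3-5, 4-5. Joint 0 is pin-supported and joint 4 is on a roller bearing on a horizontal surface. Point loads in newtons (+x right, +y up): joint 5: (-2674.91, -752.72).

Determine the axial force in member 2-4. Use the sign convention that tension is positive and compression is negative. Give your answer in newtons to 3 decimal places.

-997.387

N=6 nodes, M=9 members, R=3 reactions → 2N=12, M+R=12
member 0 (0-1): L=4.4970, (cx,cy)=(0.3798,0.9251)
member 1 (0-2): L=4.1350, (cx,cy)=(1.0000,0.0000)
member 2 (1-2): L=4.8162, (cx,cy)=(0.5039,-0.8637)
member 3 (1-3): L=4.4428, (cx,cy)=(0.9996,0.0288)
member 4 (2-3): L=4.7374, (cx,cy)=(0.4251,0.9051)
member 5 (2-4): L=3.6890, (cx,cy)=(1.0000,0.0000)
member 6 (3-4): L=4.6035, (cx,cy)=(0.3639,-0.9315)
member 7 (3-5): L=3.8594, (cx,cy)=(0.9978,-0.0658)
member 8 (4-5): L=4.5835, (cx,cy)=(0.4748,0.8801)
solve A·x = −loads:
  F[0-1] = -1264.5817 N (compression)
  F[0-2] = -2194.6091 N (compression)
  F[1-2] = +1316.1923 N (tension)
  F[1-3] = -1144.0349 N (compression)
  F[2-3] = -1256.0121 N (compression)
  F[2-4] = -997.3866 N (compression)
  F[3-4] = +1411.0433 N (tension)
  F[3-5] = -2195.6927 N (compression)
  F[4-5] = -1019.4366 N (compression)
  Rx@0 = +2674.9100 N
  Ry@0 = +1169.8196 N
  Ry@4 = -417.0996 N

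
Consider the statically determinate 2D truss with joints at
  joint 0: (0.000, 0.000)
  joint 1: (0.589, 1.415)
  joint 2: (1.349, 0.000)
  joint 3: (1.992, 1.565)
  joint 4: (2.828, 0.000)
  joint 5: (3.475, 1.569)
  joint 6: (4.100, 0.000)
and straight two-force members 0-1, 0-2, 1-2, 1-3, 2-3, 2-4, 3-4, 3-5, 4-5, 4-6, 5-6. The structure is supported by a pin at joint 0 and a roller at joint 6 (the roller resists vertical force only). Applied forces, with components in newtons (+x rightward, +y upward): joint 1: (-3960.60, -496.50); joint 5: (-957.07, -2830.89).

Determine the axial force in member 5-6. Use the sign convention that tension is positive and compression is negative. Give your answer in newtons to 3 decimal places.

N=7 nodes, M=11 members, R=3 reactions → 2N=14, M+R=14
member 0 (0-1): L=1.5327, (cx,cy)=(0.3843,0.9232)
member 1 (0-2): L=1.3490, (cx,cy)=(1.0000,0.0000)
member 2 (1-2): L=1.6062, (cx,cy)=(0.4732,-0.8810)
member 3 (1-3): L=1.4110, (cx,cy)=(0.9943,0.1063)
member 4 (2-3): L=1.6919, (cx,cy)=(0.3800,0.9250)
member 5 (2-4): L=1.4790, (cx,cy)=(1.0000,0.0000)
member 6 (3-4): L=1.7743, (cx,cy)=(0.4712,-0.8820)
member 7 (3-5): L=1.4830, (cx,cy)=(1.0000,0.0027)
member 8 (4-5): L=1.6972, (cx,cy)=(0.3812,0.9245)
member 9 (4-6): L=1.2720, (cx,cy)=(1.0000,0.0000)
member 10 (5-6): L=1.6889, (cx,cy)=(0.3701,-0.9290)
solve A·x = −loads:
  F[0-1] = -2805.2669 N (compression)
  F[0-2] = -3839.6310 N (compression)
  F[1-2] = +2577.9812 N (tension)
  F[1-3] = +1672.2101 N (tension)
  F[2-3] = -2455.3458 N (compression)
  F[2-4] = -1686.6836 N (compression)
  F[3-4] = +2372.1232 N (tension)
  F[3-5] = -388.0686 N (compression)
  F[4-5] = -2263.2216 N (compression)
  F[4-6] = +293.7914 N (tension)
  F[5-6] = -793.8953 N (compression)
  Rx@0 = +4917.6700 N
  Ry@0 = +2589.8560 N
  Ry@6 = +737.5340 N

-793.895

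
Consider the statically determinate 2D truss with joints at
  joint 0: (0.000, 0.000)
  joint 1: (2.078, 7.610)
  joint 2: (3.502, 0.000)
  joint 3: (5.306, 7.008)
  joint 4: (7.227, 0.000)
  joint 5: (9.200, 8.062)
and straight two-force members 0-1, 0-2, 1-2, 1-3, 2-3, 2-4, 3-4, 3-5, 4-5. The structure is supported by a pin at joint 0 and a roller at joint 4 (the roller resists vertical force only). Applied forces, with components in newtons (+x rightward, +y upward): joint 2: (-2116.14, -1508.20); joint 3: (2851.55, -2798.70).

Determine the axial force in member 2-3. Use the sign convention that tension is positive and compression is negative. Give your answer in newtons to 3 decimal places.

2955.986

N=6 nodes, M=9 members, R=3 reactions → 2N=12, M+R=12
member 0 (0-1): L=7.8886, (cx,cy)=(0.2634,0.9647)
member 1 (0-2): L=3.5020, (cx,cy)=(1.0000,0.0000)
member 2 (1-2): L=7.7421, (cx,cy)=(0.1839,-0.9829)
member 3 (1-3): L=3.2837, (cx,cy)=(0.9831,-0.1833)
member 4 (2-3): L=7.2365, (cx,cy)=(0.2493,0.9684)
member 5 (2-4): L=3.7250, (cx,cy)=(1.0000,0.0000)
member 6 (3-4): L=7.2665, (cx,cy)=(0.2644,-0.9644)
member 7 (3-5): L=4.0341, (cx,cy)=(0.9653,0.2613)
member 8 (4-5): L=8.2999, (cx,cy)=(0.2377,0.9713)
solve A·x = −loads:
  F[0-1] = +1289.3904 N (tension)
  F[0-2] = +395.7617 N (tension)
  F[1-2] = -1377.9692 N (compression)
  F[1-3] = +603.3236 N (tension)
  F[2-3] = +2955.9862 N (tension)
  F[2-4] = +1521.5459 N (tension)
  F[3-4] = -5755.5142 N (compression)
  F[3-5] = -0.0000 N (compression)
  F[4-5] = +0.0000 N (tension)
  Rx@0 = -735.4100 N
  Ry@0 = -1243.8515 N
  Ry@4 = +5550.7515 N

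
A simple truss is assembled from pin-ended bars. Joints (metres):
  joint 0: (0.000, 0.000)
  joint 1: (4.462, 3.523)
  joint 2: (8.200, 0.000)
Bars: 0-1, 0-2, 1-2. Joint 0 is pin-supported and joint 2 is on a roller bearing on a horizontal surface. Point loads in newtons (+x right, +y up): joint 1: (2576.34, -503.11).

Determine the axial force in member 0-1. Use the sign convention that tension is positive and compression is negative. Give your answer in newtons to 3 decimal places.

1416.107

N=3 nodes, M=3 members, R=3 reactions → 2N=6, M+R=6
member 0 (0-1): L=5.6852, (cx,cy)=(0.7849,0.6197)
member 1 (0-2): L=8.2000, (cx,cy)=(1.0000,0.0000)
member 2 (1-2): L=5.1366, (cx,cy)=(0.7277,-0.6859)
solve A·x = −loads:
  F[0-1] = +1416.1069 N (tension)
  F[0-2] = +1464.9067 N (tension)
  F[1-2] = -2012.9937 N (compression)
  Rx@0 = -2576.3400 N
  Ry@0 = -877.5391 N
  Ry@2 = +1380.6491 N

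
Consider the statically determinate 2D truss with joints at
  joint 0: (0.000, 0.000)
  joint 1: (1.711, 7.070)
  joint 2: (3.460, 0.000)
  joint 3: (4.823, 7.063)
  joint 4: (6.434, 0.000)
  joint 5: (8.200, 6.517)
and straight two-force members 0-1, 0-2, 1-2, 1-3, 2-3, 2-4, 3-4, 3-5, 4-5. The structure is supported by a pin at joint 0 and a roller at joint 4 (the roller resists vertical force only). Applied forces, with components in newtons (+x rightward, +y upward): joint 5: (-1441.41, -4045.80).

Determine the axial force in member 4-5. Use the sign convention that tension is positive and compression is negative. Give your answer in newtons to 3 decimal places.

-4247.091

N=6 nodes, M=9 members, R=3 reactions → 2N=12, M+R=12
member 0 (0-1): L=7.2741, (cx,cy)=(0.2352,0.9719)
member 1 (0-2): L=3.4600, (cx,cy)=(1.0000,0.0000)
member 2 (1-2): L=7.2831, (cx,cy)=(0.2401,-0.9707)
member 3 (1-3): L=3.1120, (cx,cy)=(1.0000,-0.0022)
member 4 (2-3): L=7.1933, (cx,cy)=(0.1895,0.9819)
member 5 (2-4): L=2.9740, (cx,cy)=(1.0000,0.0000)
member 6 (3-4): L=7.2444, (cx,cy)=(0.2224,-0.9750)
member 7 (3-5): L=3.4209, (cx,cy)=(0.9872,-0.1596)
member 8 (4-5): L=6.7520, (cx,cy)=(0.2616,0.9652)
solve A·x = −loads:
  F[0-1] = -359.6057 N (compression)
  F[0-2] = -1356.8242 N (compression)
  F[1-2] = +360.4487 N (tension)
  F[1-3] = -171.1459 N (compression)
  F[2-3] = -356.3567 N (compression)
  F[2-4] = -1202.7415 N (compression)
  F[3-4] = +413.3142 N (tension)
  F[3-5] = -334.8738 N (compression)
  F[4-5] = -4247.0912 N (compression)
  Rx@0 = +1441.4100 N
  Ry@0 = +349.5160 N
  Ry@4 = +3696.2840 N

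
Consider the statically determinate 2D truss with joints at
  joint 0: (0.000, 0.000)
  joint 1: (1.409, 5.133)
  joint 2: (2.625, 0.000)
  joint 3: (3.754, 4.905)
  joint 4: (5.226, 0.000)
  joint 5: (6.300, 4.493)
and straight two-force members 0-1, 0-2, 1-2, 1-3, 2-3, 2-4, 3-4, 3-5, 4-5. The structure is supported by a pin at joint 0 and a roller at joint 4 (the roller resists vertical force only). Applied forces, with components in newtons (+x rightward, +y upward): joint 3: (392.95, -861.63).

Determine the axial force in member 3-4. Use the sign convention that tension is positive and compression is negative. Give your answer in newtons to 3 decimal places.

-1031.270

N=6 nodes, M=9 members, R=3 reactions → 2N=12, M+R=12
member 0 (0-1): L=5.3229, (cx,cy)=(0.2647,0.9643)
member 1 (0-2): L=2.6250, (cx,cy)=(1.0000,0.0000)
member 2 (1-2): L=5.2751, (cx,cy)=(0.2305,-0.9731)
member 3 (1-3): L=2.3561, (cx,cy)=(0.9953,-0.0968)
member 4 (2-3): L=5.0333, (cx,cy)=(0.2243,0.9745)
member 5 (2-4): L=2.6010, (cx,cy)=(1.0000,0.0000)
member 6 (3-4): L=5.1211, (cx,cy)=(0.2874,-0.9578)
member 7 (3-5): L=2.5791, (cx,cy)=(0.9872,-0.1597)
member 8 (4-5): L=4.6196, (cx,cy)=(0.2325,0.9726)
solve A·x = −loads:
  F[0-1] = +130.7847 N (tension)
  F[0-2] = +358.3304 N (tension)
  F[1-2] = -136.2066 N (compression)
  F[1-3] = +66.3290 N (tension)
  F[2-3] = +136.0039 N (tension)
  F[2-4] = +296.4255 N (tension)
  F[3-4] = -1031.2697 N (compression)
  F[3-5] = -0.0000 N (compression)
  F[4-5] = +0.0000 N (tension)
  Rx@0 = -392.9500 N
  Ry@0 = -126.1195 N
  Ry@4 = +987.7495 N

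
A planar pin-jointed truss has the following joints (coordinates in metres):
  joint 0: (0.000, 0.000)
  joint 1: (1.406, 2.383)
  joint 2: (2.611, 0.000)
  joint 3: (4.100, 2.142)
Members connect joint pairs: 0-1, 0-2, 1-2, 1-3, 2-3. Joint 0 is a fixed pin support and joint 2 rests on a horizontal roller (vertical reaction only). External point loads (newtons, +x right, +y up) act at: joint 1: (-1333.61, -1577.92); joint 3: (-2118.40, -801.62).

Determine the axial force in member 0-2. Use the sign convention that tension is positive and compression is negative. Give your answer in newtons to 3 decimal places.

-1548.561

N=4 nodes, M=5 members, R=3 reactions → 2N=8, M+R=8
member 0 (0-1): L=2.7669, (cx,cy)=(0.5082,0.8613)
member 1 (0-2): L=2.6110, (cx,cy)=(1.0000,0.0000)
member 2 (1-2): L=2.6703, (cx,cy)=(0.4513,-0.8924)
member 3 (1-3): L=2.7048, (cx,cy)=(0.9960,-0.0891)
member 4 (2-3): L=2.6087, (cx,cy)=(0.5708,0.8211)
solve A·x = −loads:
  F[0-1] = -3745.7891 N (compression)
  F[0-2] = -1548.5614 N (compression)
  F[1-2] = +1994.2686 N (tension)
  F[1-3] = -1475.6285 N (compression)
  F[2-3] = -1136.4039 N (compression)
  Rx@0 = +3452.0100 N
  Ry@0 = +3226.1152 N
  Ry@2 = -846.5752 N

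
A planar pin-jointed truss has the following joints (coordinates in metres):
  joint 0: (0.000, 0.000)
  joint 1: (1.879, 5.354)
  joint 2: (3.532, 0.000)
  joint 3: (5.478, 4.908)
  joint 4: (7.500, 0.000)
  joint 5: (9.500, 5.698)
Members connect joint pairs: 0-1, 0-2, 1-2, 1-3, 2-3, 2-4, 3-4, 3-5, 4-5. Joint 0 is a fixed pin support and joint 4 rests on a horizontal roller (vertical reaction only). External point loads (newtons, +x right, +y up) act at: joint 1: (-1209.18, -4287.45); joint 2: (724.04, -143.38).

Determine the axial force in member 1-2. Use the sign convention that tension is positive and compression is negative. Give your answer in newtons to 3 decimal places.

-113.558

N=6 nodes, M=9 members, R=3 reactions → 2N=12, M+R=12
member 0 (0-1): L=5.6741, (cx,cy)=(0.3312,0.9436)
member 1 (0-2): L=3.5320, (cx,cy)=(1.0000,0.0000)
member 2 (1-2): L=5.6034, (cx,cy)=(0.2950,-0.9555)
member 3 (1-3): L=3.6265, (cx,cy)=(0.9924,-0.1230)
member 4 (2-3): L=5.2797, (cx,cy)=(0.3686,0.9296)
member 5 (2-4): L=3.9680, (cx,cy)=(1.0000,0.0000)
member 6 (3-4): L=5.3082, (cx,cy)=(0.3809,-0.9246)
member 7 (3-5): L=4.0989, (cx,cy)=(0.9813,0.1927)
member 8 (4-5): L=6.0388, (cx,cy)=(0.3312,0.9436)
solve A·x = −loads:
  F[0-1] = -4400.6460 N (compression)
  F[0-2] = +972.1385 N (tension)
  F[1-2] = -113.5582 N (compression)
  F[1-3] = -216.2402 N (compression)
  F[2-3] = +270.9613 N (tension)
  F[2-4] = +114.7276 N (tension)
  F[3-4] = -301.1853 N (compression)
  F[3-5] = +0.0000 N (tension)
  F[4-5] = -0.0000 N (compression)
  Rx@0 = +485.1400 N
  Ry@0 = +4152.3517 N
  Ry@4 = +278.4783 N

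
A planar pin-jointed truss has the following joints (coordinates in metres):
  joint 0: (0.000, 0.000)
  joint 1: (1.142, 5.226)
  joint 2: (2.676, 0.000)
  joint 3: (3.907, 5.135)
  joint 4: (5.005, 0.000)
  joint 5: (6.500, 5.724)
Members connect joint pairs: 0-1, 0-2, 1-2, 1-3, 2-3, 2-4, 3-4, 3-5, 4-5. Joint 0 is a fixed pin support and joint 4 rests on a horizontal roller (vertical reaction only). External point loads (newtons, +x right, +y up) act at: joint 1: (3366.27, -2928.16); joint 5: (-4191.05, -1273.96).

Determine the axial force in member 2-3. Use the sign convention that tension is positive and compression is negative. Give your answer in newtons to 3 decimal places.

N=6 nodes, M=9 members, R=3 reactions → 2N=12, M+R=12
member 0 (0-1): L=5.3493, (cx,cy)=(0.2135,0.9769)
member 1 (0-2): L=2.6760, (cx,cy)=(1.0000,0.0000)
member 2 (1-2): L=5.4465, (cx,cy)=(0.2816,-0.9595)
member 3 (1-3): L=2.7665, (cx,cy)=(0.9995,-0.0329)
member 4 (2-3): L=5.2805, (cx,cy)=(0.2331,0.9724)
member 5 (2-4): L=2.3290, (cx,cy)=(1.0000,0.0000)
member 6 (3-4): L=5.2511, (cx,cy)=(0.2091,-0.9779)
member 7 (3-5): L=2.6591, (cx,cy)=(0.9752,0.2215)
member 8 (4-5): L=5.9160, (cx,cy)=(0.2527,0.9675)
solve A·x = −loads:
  F[0-1] = -3232.2280 N (compression)
  F[0-2] = -134.7477 N (compression)
  F[1-2] = +382.0601 N (tension)
  F[1-3] = -4166.1637 N (compression)
  F[2-3] = -376.9801 N (compression)
  F[2-4] = +60.7417 N (tension)
  F[3-4] = -718.0100 N (compression)
  F[3-5] = -4206.1419 N (compression)
  F[4-5] = -353.7502 N (compression)
  Rx@0 = +824.7800 N
  Ry@0 = +3157.7133 N
  Ry@4 = +1044.4067 N

-376.980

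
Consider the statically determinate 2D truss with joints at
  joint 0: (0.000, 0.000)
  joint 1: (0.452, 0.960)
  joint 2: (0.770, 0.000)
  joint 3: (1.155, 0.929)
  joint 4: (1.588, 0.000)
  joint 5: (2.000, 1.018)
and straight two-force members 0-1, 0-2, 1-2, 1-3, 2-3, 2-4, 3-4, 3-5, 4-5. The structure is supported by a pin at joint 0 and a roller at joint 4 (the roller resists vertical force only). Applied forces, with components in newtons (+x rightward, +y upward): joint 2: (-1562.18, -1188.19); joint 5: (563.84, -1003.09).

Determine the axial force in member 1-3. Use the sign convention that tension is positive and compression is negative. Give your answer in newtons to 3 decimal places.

N=6 nodes, M=9 members, R=3 reactions → 2N=12, M+R=12
member 0 (0-1): L=1.0611, (cx,cy)=(0.4260,0.9047)
member 1 (0-2): L=0.7700, (cx,cy)=(1.0000,0.0000)
member 2 (1-2): L=1.0113, (cx,cy)=(0.3144,-0.9493)
member 3 (1-3): L=0.7037, (cx,cy)=(0.9990,-0.0441)
member 4 (2-3): L=1.0056, (cx,cy)=(0.3828,0.9238)
member 5 (2-4): L=0.8180, (cx,cy)=(1.0000,0.0000)
member 6 (3-4): L=1.0250, (cx,cy)=(0.4225,-0.9064)
member 7 (3-5): L=0.8497, (cx,cy)=(0.9945,0.1047)
member 8 (4-5): L=1.0982, (cx,cy)=(0.3752,0.9270)
solve A·x = −loads:
  F[0-1] = +10.6651 N (tension)
  F[0-2] = -1002.8831 N (compression)
  F[1-2] = -10.5296 N (compression)
  F[1-3] = +7.8617 N (tension)
  F[2-3] = +1297.0031 N (tension)
  F[2-4] = +59.4289 N (tension)
  F[3-4] = -1203.8471 N (compression)
  F[3-5] = +1018.5893 N (tension)
  F[4-5] = -1197.2264 N (compression)
  Rx@0 = +998.3400 N
  Ry@0 = -9.6491 N
  Ry@4 = +2200.9291 N

7.862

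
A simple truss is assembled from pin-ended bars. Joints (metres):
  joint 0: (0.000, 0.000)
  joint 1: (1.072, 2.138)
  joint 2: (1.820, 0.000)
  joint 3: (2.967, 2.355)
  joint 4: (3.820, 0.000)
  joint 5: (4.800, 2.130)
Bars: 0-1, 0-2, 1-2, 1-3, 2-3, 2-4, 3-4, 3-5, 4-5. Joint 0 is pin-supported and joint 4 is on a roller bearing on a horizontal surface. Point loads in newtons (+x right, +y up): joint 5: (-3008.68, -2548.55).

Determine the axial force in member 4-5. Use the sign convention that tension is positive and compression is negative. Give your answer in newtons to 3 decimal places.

N=6 nodes, M=9 members, R=3 reactions → 2N=12, M+R=12
member 0 (0-1): L=2.3917, (cx,cy)=(0.4482,0.8939)
member 1 (0-2): L=1.8200, (cx,cy)=(1.0000,0.0000)
member 2 (1-2): L=2.2651, (cx,cy)=(0.3302,-0.9439)
member 3 (1-3): L=1.9074, (cx,cy)=(0.9935,0.1138)
member 4 (2-3): L=2.6195, (cx,cy)=(0.4379,0.8990)
member 5 (2-4): L=2.0000, (cx,cy)=(1.0000,0.0000)
member 6 (3-4): L=2.5047, (cx,cy)=(0.3406,-0.9402)
member 7 (3-5): L=1.8468, (cx,cy)=(0.9926,-0.1218)
member 8 (4-5): L=2.3446, (cx,cy)=(0.4180,0.9085)
solve A·x = −loads:
  F[0-1] = -1145.2844 N (compression)
  F[0-2] = -2495.3443 N (compression)
  F[1-2] = +982.9890 N (tension)
  F[1-3] = -843.4267 N (compression)
  F[2-3] = -1032.0420 N (compression)
  F[2-4] = -1718.8246 N (compression)
  F[3-4] = +1315.7838 N (tension)
  F[3-5] = -1750.9987 N (compression)
  F[4-5] = -3040.1879 N (compression)
  Rx@0 = +3008.6800 N
  Ry@0 = +1023.7983 N
  Ry@4 = +1524.7517 N

-3040.188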